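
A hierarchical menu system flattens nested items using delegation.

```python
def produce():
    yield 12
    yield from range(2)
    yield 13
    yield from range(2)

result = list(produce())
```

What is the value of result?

Step 1: Trace yields in order:
  yield 12
  yield 0
  yield 1
  yield 13
  yield 0
  yield 1
Therefore result = [12, 0, 1, 13, 0, 1].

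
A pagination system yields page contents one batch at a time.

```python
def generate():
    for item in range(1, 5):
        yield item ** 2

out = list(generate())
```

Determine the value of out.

Step 1: For each item in range(1, 5), yield item**2:
  item=1: yield 1**2 = 1
  item=2: yield 2**2 = 4
  item=3: yield 3**2 = 9
  item=4: yield 4**2 = 16
Therefore out = [1, 4, 9, 16].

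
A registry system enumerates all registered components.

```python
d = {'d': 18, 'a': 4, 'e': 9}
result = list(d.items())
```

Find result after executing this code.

Step 1: d.items() returns (key, value) pairs in insertion order.
Therefore result = [('d', 18), ('a', 4), ('e', 9)].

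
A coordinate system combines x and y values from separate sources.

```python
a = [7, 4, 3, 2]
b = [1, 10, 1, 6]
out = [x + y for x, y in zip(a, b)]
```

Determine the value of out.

Step 1: Add corresponding elements:
  7 + 1 = 8
  4 + 10 = 14
  3 + 1 = 4
  2 + 6 = 8
Therefore out = [8, 14, 4, 8].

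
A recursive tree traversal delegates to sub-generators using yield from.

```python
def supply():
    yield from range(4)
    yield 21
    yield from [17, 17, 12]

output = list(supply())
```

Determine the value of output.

Step 1: Trace yields in order:
  yield 0
  yield 1
  yield 2
  yield 3
  yield 21
  yield 17
  yield 17
  yield 12
Therefore output = [0, 1, 2, 3, 21, 17, 17, 12].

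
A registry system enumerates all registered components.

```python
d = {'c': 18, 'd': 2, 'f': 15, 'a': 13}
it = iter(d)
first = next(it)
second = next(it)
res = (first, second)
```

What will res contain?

Step 1: iter(d) iterates over keys: ['c', 'd', 'f', 'a'].
Step 2: first = next(it) = 'c', second = next(it) = 'd'.
Therefore res = ('c', 'd').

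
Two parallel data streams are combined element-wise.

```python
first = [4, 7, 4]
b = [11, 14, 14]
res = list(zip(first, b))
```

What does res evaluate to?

Step 1: zip pairs elements at same index:
  Index 0: (4, 11)
  Index 1: (7, 14)
  Index 2: (4, 14)
Therefore res = [(4, 11), (7, 14), (4, 14)].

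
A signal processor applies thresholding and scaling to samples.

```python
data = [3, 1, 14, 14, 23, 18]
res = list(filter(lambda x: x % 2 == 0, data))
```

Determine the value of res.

Step 1: Filter elements divisible by 2:
  3 % 2 = 1: removed
  1 % 2 = 1: removed
  14 % 2 = 0: kept
  14 % 2 = 0: kept
  23 % 2 = 1: removed
  18 % 2 = 0: kept
Therefore res = [14, 14, 18].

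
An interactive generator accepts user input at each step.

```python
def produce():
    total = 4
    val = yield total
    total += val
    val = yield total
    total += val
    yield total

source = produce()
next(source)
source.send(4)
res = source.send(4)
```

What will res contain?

Step 1: next() -> yield total=4.
Step 2: send(4) -> val=4, total = 4+4 = 8, yield 8.
Step 3: send(4) -> val=4, total = 8+4 = 12, yield 12.
Therefore res = 12.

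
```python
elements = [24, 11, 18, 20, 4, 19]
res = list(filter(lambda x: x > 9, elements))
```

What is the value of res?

Step 1: Filter elements > 9:
  24: kept
  11: kept
  18: kept
  20: kept
  4: removed
  19: kept
Therefore res = [24, 11, 18, 20, 19].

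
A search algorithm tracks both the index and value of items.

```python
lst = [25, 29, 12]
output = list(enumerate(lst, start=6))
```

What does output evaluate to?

Step 1: enumerate with start=6:
  (6, 25)
  (7, 29)
  (8, 12)
Therefore output = [(6, 25), (7, 29), (8, 12)].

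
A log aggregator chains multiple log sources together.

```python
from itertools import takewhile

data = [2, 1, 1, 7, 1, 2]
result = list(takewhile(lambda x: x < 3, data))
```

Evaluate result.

Step 1: takewhile stops at first element >= 3:
  2 < 3: take
  1 < 3: take
  1 < 3: take
  7 >= 3: stop
Therefore result = [2, 1, 1].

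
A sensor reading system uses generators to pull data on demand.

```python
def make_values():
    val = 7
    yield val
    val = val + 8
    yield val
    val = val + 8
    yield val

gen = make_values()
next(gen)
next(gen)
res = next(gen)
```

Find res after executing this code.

Step 1: Trace through generator execution:
  Yield 1: val starts at 7, yield 7
  Yield 2: val = 7 + 8 = 15, yield 15
  Yield 3: val = 15 + 8 = 23, yield 23
Step 2: First next() gets 7, second next() gets the second value, third next() yields 23.
Therefore res = 23.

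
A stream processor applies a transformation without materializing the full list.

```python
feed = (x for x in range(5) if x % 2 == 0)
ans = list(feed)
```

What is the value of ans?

Step 1: Filter range(5) keeping only even values:
  x=0: even, included
  x=1: odd, excluded
  x=2: even, included
  x=3: odd, excluded
  x=4: even, included
Therefore ans = [0, 2, 4].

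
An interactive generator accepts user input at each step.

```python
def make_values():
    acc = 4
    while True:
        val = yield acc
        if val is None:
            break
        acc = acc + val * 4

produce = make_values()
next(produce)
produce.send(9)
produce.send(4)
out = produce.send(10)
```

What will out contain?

Step 1: next() -> yield acc=4.
Step 2: send(9) -> val=9, acc = 4 + 9*4 = 40, yield 40.
Step 3: send(4) -> val=4, acc = 40 + 4*4 = 56, yield 56.
Step 4: send(10) -> val=10, acc = 56 + 10*4 = 96, yield 96.
Therefore out = 96.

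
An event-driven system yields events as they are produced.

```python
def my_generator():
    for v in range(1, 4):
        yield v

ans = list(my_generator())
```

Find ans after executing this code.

Step 1: The generator yields each value from range(1, 4).
Step 2: list() consumes all yields: [1, 2, 3].
Therefore ans = [1, 2, 3].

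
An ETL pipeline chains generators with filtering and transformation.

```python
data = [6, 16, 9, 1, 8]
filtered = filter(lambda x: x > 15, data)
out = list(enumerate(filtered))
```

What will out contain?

Step 1: Filter [6, 16, 9, 1, 8] for > 15: [16].
Step 2: enumerate re-indexes from 0: [(0, 16)].
Therefore out = [(0, 16)].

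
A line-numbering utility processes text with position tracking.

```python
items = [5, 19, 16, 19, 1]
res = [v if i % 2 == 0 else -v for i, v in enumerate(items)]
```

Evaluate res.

Step 1: For each (i, v), keep v if i is even, negate if odd:
  i=0 (even): keep 5
  i=1 (odd): negate to -19
  i=2 (even): keep 16
  i=3 (odd): negate to -19
  i=4 (even): keep 1
Therefore res = [5, -19, 16, -19, 1].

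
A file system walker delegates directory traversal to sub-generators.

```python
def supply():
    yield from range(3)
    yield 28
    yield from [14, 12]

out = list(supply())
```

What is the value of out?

Step 1: Trace yields in order:
  yield 0
  yield 1
  yield 2
  yield 28
  yield 14
  yield 12
Therefore out = [0, 1, 2, 28, 14, 12].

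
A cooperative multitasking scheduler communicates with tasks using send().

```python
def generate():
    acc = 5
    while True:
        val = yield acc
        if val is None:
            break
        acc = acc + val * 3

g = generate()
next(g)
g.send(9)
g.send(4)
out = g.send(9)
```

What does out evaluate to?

Step 1: next() -> yield acc=5.
Step 2: send(9) -> val=9, acc = 5 + 9*3 = 32, yield 32.
Step 3: send(4) -> val=4, acc = 32 + 4*3 = 44, yield 44.
Step 4: send(9) -> val=9, acc = 44 + 9*3 = 71, yield 71.
Therefore out = 71.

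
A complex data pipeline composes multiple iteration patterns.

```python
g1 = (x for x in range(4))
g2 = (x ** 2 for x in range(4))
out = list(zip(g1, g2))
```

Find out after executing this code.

Step 1: g1 produces [0, 1, 2, 3].
Step 2: g2 produces [0, 1, 4, 9].
Step 3: zip pairs them: [(0, 0), (1, 1), (2, 4), (3, 9)].
Therefore out = [(0, 0), (1, 1), (2, 4), (3, 9)].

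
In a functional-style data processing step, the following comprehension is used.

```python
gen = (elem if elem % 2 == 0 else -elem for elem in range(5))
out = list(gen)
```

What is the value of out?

Step 1: For each elem in range(5), yield elem if even, else -elem:
  elem=0: even, yield 0
  elem=1: odd, yield -1
  elem=2: even, yield 2
  elem=3: odd, yield -3
  elem=4: even, yield 4
Therefore out = [0, -1, 2, -3, 4].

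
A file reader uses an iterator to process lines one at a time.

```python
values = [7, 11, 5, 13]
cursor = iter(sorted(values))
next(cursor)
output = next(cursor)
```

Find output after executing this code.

Step 1: sorted([7, 11, 5, 13]) = [5, 7, 11, 13].
Step 2: Create iterator and skip 1 elements.
Step 3: next() returns 7.
Therefore output = 7.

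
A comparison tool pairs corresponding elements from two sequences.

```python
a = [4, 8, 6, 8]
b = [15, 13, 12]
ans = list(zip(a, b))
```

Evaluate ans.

Step 1: zip stops at shortest (len(a)=4, len(b)=3):
  Index 0: (4, 15)
  Index 1: (8, 13)
  Index 2: (6, 12)
Step 2: Last element of a (8) has no pair, dropped.
Therefore ans = [(4, 15), (8, 13), (6, 12)].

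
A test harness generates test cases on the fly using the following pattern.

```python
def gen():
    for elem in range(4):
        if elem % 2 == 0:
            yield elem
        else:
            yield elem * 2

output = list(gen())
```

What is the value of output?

Step 1: For each elem in range(4), yield elem if even, else elem*2:
  elem=0 (even): yield 0
  elem=1 (odd): yield 1*2 = 2
  elem=2 (even): yield 2
  elem=3 (odd): yield 3*2 = 6
Therefore output = [0, 2, 2, 6].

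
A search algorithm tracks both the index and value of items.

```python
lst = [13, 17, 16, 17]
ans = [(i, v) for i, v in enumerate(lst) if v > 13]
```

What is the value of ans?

Step 1: Filter enumerate([13, 17, 16, 17]) keeping v > 13:
  (0, 13): 13 <= 13, excluded
  (1, 17): 17 > 13, included
  (2, 16): 16 > 13, included
  (3, 17): 17 > 13, included
Therefore ans = [(1, 17), (2, 16), (3, 17)].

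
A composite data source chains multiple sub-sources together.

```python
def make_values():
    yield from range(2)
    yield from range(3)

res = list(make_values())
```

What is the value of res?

Step 1: Trace yields in order:
  yield 0
  yield 1
  yield 0
  yield 1
  yield 2
Therefore res = [0, 1, 0, 1, 2].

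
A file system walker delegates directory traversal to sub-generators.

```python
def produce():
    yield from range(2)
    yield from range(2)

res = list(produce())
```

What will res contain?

Step 1: Trace yields in order:
  yield 0
  yield 1
  yield 0
  yield 1
Therefore res = [0, 1, 0, 1].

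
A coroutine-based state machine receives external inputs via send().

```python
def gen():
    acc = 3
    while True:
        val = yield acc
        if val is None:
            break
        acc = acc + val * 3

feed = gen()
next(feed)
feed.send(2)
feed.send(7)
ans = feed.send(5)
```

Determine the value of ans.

Step 1: next() -> yield acc=3.
Step 2: send(2) -> val=2, acc = 3 + 2*3 = 9, yield 9.
Step 3: send(7) -> val=7, acc = 9 + 7*3 = 30, yield 30.
Step 4: send(5) -> val=5, acc = 30 + 5*3 = 45, yield 45.
Therefore ans = 45.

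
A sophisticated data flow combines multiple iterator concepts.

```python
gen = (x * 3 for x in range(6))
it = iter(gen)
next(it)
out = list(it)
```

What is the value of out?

Step 1: Generator produces [0, 3, 6, 9, 12, 15].
Step 2: next(it) consumes first element (0).
Step 3: list(it) collects remaining: [3, 6, 9, 12, 15].
Therefore out = [3, 6, 9, 12, 15].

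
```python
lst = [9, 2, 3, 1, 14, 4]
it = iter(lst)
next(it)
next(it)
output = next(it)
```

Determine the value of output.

Step 1: Create iterator over [9, 2, 3, 1, 14, 4].
Step 2: next() consumes 9.
Step 3: next() consumes 2.
Step 4: next() returns 3.
Therefore output = 3.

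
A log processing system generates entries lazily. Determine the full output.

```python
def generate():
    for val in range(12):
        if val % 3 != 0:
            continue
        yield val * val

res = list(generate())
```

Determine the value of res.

Step 1: Only yield val**2 when val is divisible by 3:
  val=0: 0 % 3 == 0, yield 0**2 = 0
  val=3: 3 % 3 == 0, yield 3**2 = 9
  val=6: 6 % 3 == 0, yield 6**2 = 36
  val=9: 9 % 3 == 0, yield 9**2 = 81
Therefore res = [0, 9, 36, 81].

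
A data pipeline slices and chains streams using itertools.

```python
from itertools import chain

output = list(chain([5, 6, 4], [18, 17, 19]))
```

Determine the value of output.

Step 1: chain() concatenates iterables: [5, 6, 4] + [18, 17, 19].
Therefore output = [5, 6, 4, 18, 17, 19].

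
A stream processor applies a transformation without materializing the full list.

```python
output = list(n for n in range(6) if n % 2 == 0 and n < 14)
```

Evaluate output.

Step 1: Filter range(6) where n % 2 == 0 and n < 14:
  n=0: both conditions met, included
  n=1: excluded (1 % 2 != 0)
  n=2: both conditions met, included
  n=3: excluded (3 % 2 != 0)
  n=4: both conditions met, included
  n=5: excluded (5 % 2 != 0)
Therefore output = [0, 2, 4].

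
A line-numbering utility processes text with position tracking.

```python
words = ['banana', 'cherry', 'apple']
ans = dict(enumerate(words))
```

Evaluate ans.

Step 1: enumerate pairs indices with words:
  0 -> 'banana'
  1 -> 'cherry'
  2 -> 'apple'
Therefore ans = {0: 'banana', 1: 'cherry', 2: 'apple'}.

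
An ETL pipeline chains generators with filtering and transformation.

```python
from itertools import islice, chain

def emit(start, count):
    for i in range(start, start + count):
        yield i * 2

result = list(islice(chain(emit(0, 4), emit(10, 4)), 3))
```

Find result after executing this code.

Step 1: emit(0, 4) yields [0, 2, 4, 6].
Step 2: emit(10, 4) yields [20, 22, 24, 26].
Step 3: chain concatenates: [0, 2, 4, 6, 20, 22, 24, 26].
Step 4: islice takes first 3: [0, 2, 4].
Therefore result = [0, 2, 4].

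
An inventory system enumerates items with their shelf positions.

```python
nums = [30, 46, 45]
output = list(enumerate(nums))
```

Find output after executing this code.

Step 1: enumerate pairs each element with its index:
  (0, 30)
  (1, 46)
  (2, 45)
Therefore output = [(0, 30), (1, 46), (2, 45)].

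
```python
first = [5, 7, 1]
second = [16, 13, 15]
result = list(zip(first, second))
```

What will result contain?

Step 1: zip pairs elements at same index:
  Index 0: (5, 16)
  Index 1: (7, 13)
  Index 2: (1, 15)
Therefore result = [(5, 16), (7, 13), (1, 15)].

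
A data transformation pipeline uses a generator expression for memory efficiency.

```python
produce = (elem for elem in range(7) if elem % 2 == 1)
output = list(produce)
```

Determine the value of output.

Step 1: Filter range(7) keeping only odd values:
  elem=0: even, excluded
  elem=1: odd, included
  elem=2: even, excluded
  elem=3: odd, included
  elem=4: even, excluded
  elem=5: odd, included
  elem=6: even, excluded
Therefore output = [1, 3, 5].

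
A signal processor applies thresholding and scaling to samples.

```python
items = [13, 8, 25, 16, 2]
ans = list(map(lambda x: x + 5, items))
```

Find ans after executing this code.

Step 1: Apply lambda x: x + 5 to each element:
  13 -> 18
  8 -> 13
  25 -> 30
  16 -> 21
  2 -> 7
Therefore ans = [18, 13, 30, 21, 7].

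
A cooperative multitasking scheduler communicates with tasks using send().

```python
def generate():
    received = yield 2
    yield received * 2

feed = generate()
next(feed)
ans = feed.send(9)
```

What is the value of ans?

Step 1: next(feed) advances to first yield, producing 2.
Step 2: send(9) resumes, received = 9.
Step 3: yield received * 2 = 9 * 2 = 18.
Therefore ans = 18.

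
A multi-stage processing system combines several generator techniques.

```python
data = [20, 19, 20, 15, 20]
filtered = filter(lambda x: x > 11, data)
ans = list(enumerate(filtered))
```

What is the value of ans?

Step 1: Filter [20, 19, 20, 15, 20] for > 11: [20, 19, 20, 15, 20].
Step 2: enumerate re-indexes from 0: [(0, 20), (1, 19), (2, 20), (3, 15), (4, 20)].
Therefore ans = [(0, 20), (1, 19), (2, 20), (3, 15), (4, 20)].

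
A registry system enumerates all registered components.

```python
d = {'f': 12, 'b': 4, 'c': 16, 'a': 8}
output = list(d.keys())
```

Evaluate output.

Step 1: d.keys() returns the dictionary keys in insertion order.
Therefore output = ['f', 'b', 'c', 'a'].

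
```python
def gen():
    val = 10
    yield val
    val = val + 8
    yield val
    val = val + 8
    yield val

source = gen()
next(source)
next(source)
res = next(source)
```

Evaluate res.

Step 1: Trace through generator execution:
  Yield 1: val starts at 10, yield 10
  Yield 2: val = 10 + 8 = 18, yield 18
  Yield 3: val = 18 + 8 = 26, yield 26
Step 2: First next() gets 10, second next() gets the second value, third next() yields 26.
Therefore res = 26.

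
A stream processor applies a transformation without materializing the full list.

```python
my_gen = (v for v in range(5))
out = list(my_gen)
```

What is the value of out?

Step 1: Generator expression iterates range(5): [0, 1, 2, 3, 4].
Step 2: list() collects all values.
Therefore out = [0, 1, 2, 3, 4].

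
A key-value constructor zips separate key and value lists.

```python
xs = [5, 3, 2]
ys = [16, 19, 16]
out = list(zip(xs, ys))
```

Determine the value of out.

Step 1: zip pairs elements at same index:
  Index 0: (5, 16)
  Index 1: (3, 19)
  Index 2: (2, 16)
Therefore out = [(5, 16), (3, 19), (2, 16)].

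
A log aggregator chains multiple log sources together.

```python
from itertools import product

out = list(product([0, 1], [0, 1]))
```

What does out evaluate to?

Step 1: product([0, 1], [0, 1]) gives all pairs:
  (0, 0)
  (0, 1)
  (1, 0)
  (1, 1)
Therefore out = [(0, 0), (0, 1), (1, 0), (1, 1)].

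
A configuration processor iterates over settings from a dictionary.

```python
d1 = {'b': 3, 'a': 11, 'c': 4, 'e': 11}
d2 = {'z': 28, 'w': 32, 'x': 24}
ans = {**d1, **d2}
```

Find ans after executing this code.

Step 1: Merge d1 and d2 (d2 values override on key conflicts).
Step 2: d1 has keys ['b', 'a', 'c', 'e'], d2 has keys ['z', 'w', 'x'].
Therefore ans = {'b': 3, 'a': 11, 'c': 4, 'e': 11, 'z': 28, 'w': 32, 'x': 24}.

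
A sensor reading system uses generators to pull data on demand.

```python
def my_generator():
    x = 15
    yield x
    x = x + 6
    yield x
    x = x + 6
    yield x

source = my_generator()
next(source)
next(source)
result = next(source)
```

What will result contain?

Step 1: Trace through generator execution:
  Yield 1: x starts at 15, yield 15
  Yield 2: x = 15 + 6 = 21, yield 21
  Yield 3: x = 21 + 6 = 27, yield 27
Step 2: First next() gets 15, second next() gets the second value, third next() yields 27.
Therefore result = 27.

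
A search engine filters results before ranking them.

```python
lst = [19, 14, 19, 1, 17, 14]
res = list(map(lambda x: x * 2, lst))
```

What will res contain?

Step 1: Apply lambda x: x * 2 to each element:
  19 -> 38
  14 -> 28
  19 -> 38
  1 -> 2
  17 -> 34
  14 -> 28
Therefore res = [38, 28, 38, 2, 34, 28].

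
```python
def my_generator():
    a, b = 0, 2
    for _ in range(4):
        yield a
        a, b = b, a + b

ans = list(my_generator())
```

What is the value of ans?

Step 1: Fibonacci-like sequence starting with a=0, b=2:
  Iteration 1: yield a=0, then a,b = 2,2
  Iteration 2: yield a=2, then a,b = 2,4
  Iteration 3: yield a=2, then a,b = 4,6
  Iteration 4: yield a=4, then a,b = 6,10
Therefore ans = [0, 2, 2, 4].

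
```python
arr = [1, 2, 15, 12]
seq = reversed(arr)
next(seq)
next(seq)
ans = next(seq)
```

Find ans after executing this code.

Step 1: reversed([1, 2, 15, 12]) gives iterator: [12, 15, 2, 1].
Step 2: First next() = 12, second next() = 15.
Step 3: Third next() = 2.
Therefore ans = 2.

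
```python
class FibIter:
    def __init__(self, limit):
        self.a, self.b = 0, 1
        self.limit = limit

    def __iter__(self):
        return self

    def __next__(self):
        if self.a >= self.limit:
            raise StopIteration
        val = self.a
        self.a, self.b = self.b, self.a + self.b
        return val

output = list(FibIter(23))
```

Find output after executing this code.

Step 1: Fibonacci-like sequence (a=0, b=1) until >= 23:
  Yield 0, then a,b = 1,1
  Yield 1, then a,b = 1,2
  Yield 1, then a,b = 2,3
  Yield 2, then a,b = 3,5
  Yield 3, then a,b = 5,8
  Yield 5, then a,b = 8,13
  Yield 8, then a,b = 13,21
  Yield 13, then a,b = 21,34
  Yield 21, then a,b = 34,55
Step 2: 34 >= 23, stop.
Therefore output = [0, 1, 1, 2, 3, 5, 8, 13, 21].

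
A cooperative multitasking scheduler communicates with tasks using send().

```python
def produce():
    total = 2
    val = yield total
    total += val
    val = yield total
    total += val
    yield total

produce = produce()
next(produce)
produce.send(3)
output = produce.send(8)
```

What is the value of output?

Step 1: next() -> yield total=2.
Step 2: send(3) -> val=3, total = 2+3 = 5, yield 5.
Step 3: send(8) -> val=8, total = 5+8 = 13, yield 13.
Therefore output = 13.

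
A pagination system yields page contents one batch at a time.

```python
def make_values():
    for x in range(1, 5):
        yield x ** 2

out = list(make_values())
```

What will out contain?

Step 1: For each x in range(1, 5), yield x**2:
  x=1: yield 1**2 = 1
  x=2: yield 2**2 = 4
  x=3: yield 3**2 = 9
  x=4: yield 4**2 = 16
Therefore out = [1, 4, 9, 16].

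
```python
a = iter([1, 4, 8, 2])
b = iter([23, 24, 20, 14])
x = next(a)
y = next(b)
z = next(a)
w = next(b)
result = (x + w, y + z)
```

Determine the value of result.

Step 1: a iterates [1, 4, 8, 2], b iterates [23, 24, 20, 14].
Step 2: x = next(a) = 1, y = next(b) = 23.
Step 3: z = next(a) = 4, w = next(b) = 24.
Step 4: result = (1 + 24, 23 + 4) = (25, 27).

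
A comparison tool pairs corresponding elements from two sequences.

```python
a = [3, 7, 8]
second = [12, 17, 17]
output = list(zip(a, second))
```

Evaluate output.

Step 1: zip pairs elements at same index:
  Index 0: (3, 12)
  Index 1: (7, 17)
  Index 2: (8, 17)
Therefore output = [(3, 12), (7, 17), (8, 17)].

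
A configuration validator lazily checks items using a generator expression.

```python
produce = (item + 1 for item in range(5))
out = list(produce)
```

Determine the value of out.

Step 1: For each item in range(5), compute item+1:
  item=0: 0+1 = 1
  item=1: 1+1 = 2
  item=2: 2+1 = 3
  item=3: 3+1 = 4
  item=4: 4+1 = 5
Therefore out = [1, 2, 3, 4, 5].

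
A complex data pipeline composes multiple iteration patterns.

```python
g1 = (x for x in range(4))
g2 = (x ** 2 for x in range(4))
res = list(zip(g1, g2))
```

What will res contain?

Step 1: g1 produces [0, 1, 2, 3].
Step 2: g2 produces [0, 1, 4, 9].
Step 3: zip pairs them: [(0, 0), (1, 1), (2, 4), (3, 9)].
Therefore res = [(0, 0), (1, 1), (2, 4), (3, 9)].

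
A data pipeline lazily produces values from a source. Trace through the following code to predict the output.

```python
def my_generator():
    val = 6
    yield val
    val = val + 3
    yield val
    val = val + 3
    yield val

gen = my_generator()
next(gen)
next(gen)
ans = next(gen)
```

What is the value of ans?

Step 1: Trace through generator execution:
  Yield 1: val starts at 6, yield 6
  Yield 2: val = 6 + 3 = 9, yield 9
  Yield 3: val = 9 + 3 = 12, yield 12
Step 2: First next() gets 6, second next() gets the second value, third next() yields 12.
Therefore ans = 12.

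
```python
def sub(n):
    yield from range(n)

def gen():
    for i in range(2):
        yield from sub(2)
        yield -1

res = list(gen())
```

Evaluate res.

Step 1: For each i in range(2):
  i=0: yield from sub(2) -> [0, 1], then yield -1
  i=1: yield from sub(2) -> [0, 1], then yield -1
Therefore res = [0, 1, -1, 0, 1, -1].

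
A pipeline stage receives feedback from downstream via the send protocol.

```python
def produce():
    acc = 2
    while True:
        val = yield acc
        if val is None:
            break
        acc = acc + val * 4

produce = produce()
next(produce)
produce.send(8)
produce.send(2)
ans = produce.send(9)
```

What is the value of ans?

Step 1: next() -> yield acc=2.
Step 2: send(8) -> val=8, acc = 2 + 8*4 = 34, yield 34.
Step 3: send(2) -> val=2, acc = 34 + 2*4 = 42, yield 42.
Step 4: send(9) -> val=9, acc = 42 + 9*4 = 78, yield 78.
Therefore ans = 78.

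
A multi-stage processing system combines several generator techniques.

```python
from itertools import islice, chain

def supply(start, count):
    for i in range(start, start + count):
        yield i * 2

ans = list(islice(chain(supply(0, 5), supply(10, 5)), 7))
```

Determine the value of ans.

Step 1: supply(0, 5) yields [0, 2, 4, 6, 8].
Step 2: supply(10, 5) yields [20, 22, 24, 26, 28].
Step 3: chain concatenates: [0, 2, 4, 6, 8, 20, 22, 24, 26, 28].
Step 4: islice takes first 7: [0, 2, 4, 6, 8, 20, 22].
Therefore ans = [0, 2, 4, 6, 8, 20, 22].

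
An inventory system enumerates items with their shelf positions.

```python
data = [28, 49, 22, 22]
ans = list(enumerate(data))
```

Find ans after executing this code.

Step 1: enumerate pairs each element with its index:
  (0, 28)
  (1, 49)
  (2, 22)
  (3, 22)
Therefore ans = [(0, 28), (1, 49), (2, 22), (3, 22)].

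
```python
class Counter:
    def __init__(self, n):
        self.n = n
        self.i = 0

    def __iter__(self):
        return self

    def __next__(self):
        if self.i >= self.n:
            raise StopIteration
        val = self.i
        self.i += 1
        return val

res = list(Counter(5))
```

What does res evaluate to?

Step 1: Counter(5) creates an iterator counting 0 to 4.
Step 2: list() consumes all values: [0, 1, 2, 3, 4].
Therefore res = [0, 1, 2, 3, 4].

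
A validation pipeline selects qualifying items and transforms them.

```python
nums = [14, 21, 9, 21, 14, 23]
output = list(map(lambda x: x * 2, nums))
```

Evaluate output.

Step 1: Apply lambda x: x * 2 to each element:
  14 -> 28
  21 -> 42
  9 -> 18
  21 -> 42
  14 -> 28
  23 -> 46
Therefore output = [28, 42, 18, 42, 28, 46].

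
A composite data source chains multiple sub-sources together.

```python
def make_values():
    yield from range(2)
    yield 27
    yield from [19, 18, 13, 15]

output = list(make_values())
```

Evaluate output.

Step 1: Trace yields in order:
  yield 0
  yield 1
  yield 27
  yield 19
  yield 18
  yield 13
  yield 15
Therefore output = [0, 1, 27, 19, 18, 13, 15].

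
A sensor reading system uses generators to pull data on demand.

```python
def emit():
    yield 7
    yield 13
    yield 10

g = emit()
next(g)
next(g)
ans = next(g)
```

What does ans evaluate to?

Step 1: emit() creates a generator.
Step 2: next(g) yields 7 (consumed and discarded).
Step 3: next(g) yields 13 (consumed and discarded).
Step 4: next(g) yields 10, assigned to ans.
Therefore ans = 10.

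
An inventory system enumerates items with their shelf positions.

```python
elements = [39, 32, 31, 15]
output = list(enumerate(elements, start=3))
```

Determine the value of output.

Step 1: enumerate with start=3:
  (3, 39)
  (4, 32)
  (5, 31)
  (6, 15)
Therefore output = [(3, 39), (4, 32), (5, 31), (6, 15)].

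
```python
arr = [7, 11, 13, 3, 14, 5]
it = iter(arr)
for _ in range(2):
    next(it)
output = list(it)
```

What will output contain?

Step 1: Create iterator over [7, 11, 13, 3, 14, 5].
Step 2: Advance 2 positions (consuming [7, 11]).
Step 3: list() collects remaining elements: [13, 3, 14, 5].
Therefore output = [13, 3, 14, 5].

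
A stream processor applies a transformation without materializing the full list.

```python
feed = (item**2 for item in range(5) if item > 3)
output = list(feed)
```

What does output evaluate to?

Step 1: For range(5), keep item > 3, then square:
  item=0: 0 <= 3, excluded
  item=1: 1 <= 3, excluded
  item=2: 2 <= 3, excluded
  item=3: 3 <= 3, excluded
  item=4: 4 > 3, yield 4**2 = 16
Therefore output = [16].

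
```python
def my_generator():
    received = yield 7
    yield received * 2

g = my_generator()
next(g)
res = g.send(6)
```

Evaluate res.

Step 1: next(g) advances to first yield, producing 7.
Step 2: send(6) resumes, received = 6.
Step 3: yield received * 2 = 6 * 2 = 12.
Therefore res = 12.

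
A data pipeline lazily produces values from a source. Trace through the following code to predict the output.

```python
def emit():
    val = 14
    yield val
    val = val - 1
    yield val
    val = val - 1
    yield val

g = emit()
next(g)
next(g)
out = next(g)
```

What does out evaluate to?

Step 1: Trace through generator execution:
  Yield 1: val starts at 14, yield 14
  Yield 2: val = 14 - 1 = 13, yield 13
  Yield 3: val = 13 - 1 = 12, yield 12
Step 2: First next() gets 14, second next() gets the second value, third next() yields 12.
Therefore out = 12.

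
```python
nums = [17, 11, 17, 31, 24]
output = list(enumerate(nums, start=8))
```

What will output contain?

Step 1: enumerate with start=8:
  (8, 17)
  (9, 11)
  (10, 17)
  (11, 31)
  (12, 24)
Therefore output = [(8, 17), (9, 11), (10, 17), (11, 31), (12, 24)].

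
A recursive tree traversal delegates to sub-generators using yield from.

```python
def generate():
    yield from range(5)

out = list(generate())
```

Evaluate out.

Step 1: yield from delegates to the iterable, yielding each element.
Step 2: Collected values: [0, 1, 2, 3, 4].
Therefore out = [0, 1, 2, 3, 4].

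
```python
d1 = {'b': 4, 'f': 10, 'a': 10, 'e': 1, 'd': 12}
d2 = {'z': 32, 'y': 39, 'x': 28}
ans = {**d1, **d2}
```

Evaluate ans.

Step 1: Merge d1 and d2 (d2 values override on key conflicts).
Step 2: d1 has keys ['b', 'f', 'a', 'e', 'd'], d2 has keys ['z', 'y', 'x'].
Therefore ans = {'b': 4, 'f': 10, 'a': 10, 'e': 1, 'd': 12, 'z': 32, 'y': 39, 'x': 28}.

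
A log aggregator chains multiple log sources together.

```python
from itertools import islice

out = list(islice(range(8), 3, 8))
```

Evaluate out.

Step 1: islice(range(8), 3, 8) takes elements at indices [3, 8).
Step 2: Elements: [3, 4, 5, 6, 7].
Therefore out = [3, 4, 5, 6, 7].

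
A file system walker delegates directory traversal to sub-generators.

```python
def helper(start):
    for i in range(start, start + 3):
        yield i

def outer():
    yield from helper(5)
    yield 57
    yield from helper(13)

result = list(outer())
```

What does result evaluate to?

Step 1: outer() delegates to helper(5):
  yield 5
  yield 6
  yield 7
Step 2: yield 57
Step 3: Delegates to helper(13):
  yield 13
  yield 14
  yield 15
Therefore result = [5, 6, 7, 57, 13, 14, 15].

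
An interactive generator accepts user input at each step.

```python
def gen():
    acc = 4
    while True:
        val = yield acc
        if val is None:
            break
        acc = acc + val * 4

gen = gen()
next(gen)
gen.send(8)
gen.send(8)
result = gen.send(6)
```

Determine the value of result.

Step 1: next() -> yield acc=4.
Step 2: send(8) -> val=8, acc = 4 + 8*4 = 36, yield 36.
Step 3: send(8) -> val=8, acc = 36 + 8*4 = 68, yield 68.
Step 4: send(6) -> val=6, acc = 68 + 6*4 = 92, yield 92.
Therefore result = 92.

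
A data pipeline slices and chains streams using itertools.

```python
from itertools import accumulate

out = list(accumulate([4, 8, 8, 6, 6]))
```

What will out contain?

Step 1: accumulate computes running sums:
  + 4 = 4
  + 8 = 12
  + 8 = 20
  + 6 = 26
  + 6 = 32
Therefore out = [4, 12, 20, 26, 32].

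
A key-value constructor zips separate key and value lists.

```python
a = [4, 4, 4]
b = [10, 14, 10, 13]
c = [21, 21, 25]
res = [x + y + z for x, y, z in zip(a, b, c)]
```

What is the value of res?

Step 1: zip three lists (truncates to shortest, len=3):
  4 + 10 + 21 = 35
  4 + 14 + 21 = 39
  4 + 10 + 25 = 39
Therefore res = [35, 39, 39].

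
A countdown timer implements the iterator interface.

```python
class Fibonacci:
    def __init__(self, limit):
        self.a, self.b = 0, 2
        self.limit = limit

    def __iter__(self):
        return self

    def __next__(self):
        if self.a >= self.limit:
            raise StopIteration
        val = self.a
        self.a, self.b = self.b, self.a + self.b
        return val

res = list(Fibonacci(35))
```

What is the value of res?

Step 1: Fibonacci-like sequence (a=0, b=2) until >= 35:
  Yield 0, then a,b = 2,2
  Yield 2, then a,b = 2,4
  Yield 2, then a,b = 4,6
  Yield 4, then a,b = 6,10
  Yield 6, then a,b = 10,16
  Yield 10, then a,b = 16,26
  Yield 16, then a,b = 26,42
  Yield 26, then a,b = 42,68
Step 2: 42 >= 35, stop.
Therefore res = [0, 2, 2, 4, 6, 10, 16, 26].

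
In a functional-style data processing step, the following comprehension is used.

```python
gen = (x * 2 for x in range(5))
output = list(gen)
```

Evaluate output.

Step 1: For each x in range(5), compute x*2:
  x=0: 0*2 = 0
  x=1: 1*2 = 2
  x=2: 2*2 = 4
  x=3: 3*2 = 6
  x=4: 4*2 = 8
Therefore output = [0, 2, 4, 6, 8].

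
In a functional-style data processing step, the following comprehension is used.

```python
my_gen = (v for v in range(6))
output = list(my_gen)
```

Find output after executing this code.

Step 1: Generator expression iterates range(6): [0, 1, 2, 3, 4, 5].
Step 2: list() collects all values.
Therefore output = [0, 1, 2, 3, 4, 5].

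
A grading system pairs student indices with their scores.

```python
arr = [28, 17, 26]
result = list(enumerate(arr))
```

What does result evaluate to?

Step 1: enumerate pairs each element with its index:
  (0, 28)
  (1, 17)
  (2, 26)
Therefore result = [(0, 28), (1, 17), (2, 26)].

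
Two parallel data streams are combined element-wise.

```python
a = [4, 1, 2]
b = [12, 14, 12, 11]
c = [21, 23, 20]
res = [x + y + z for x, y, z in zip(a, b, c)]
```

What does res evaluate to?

Step 1: zip three lists (truncates to shortest, len=3):
  4 + 12 + 21 = 37
  1 + 14 + 23 = 38
  2 + 12 + 20 = 34
Therefore res = [37, 38, 34].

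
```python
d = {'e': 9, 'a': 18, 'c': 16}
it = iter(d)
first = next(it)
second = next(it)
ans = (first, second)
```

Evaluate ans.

Step 1: iter(d) iterates over keys: ['e', 'a', 'c'].
Step 2: first = next(it) = 'e', second = next(it) = 'a'.
Therefore ans = ('e', 'a').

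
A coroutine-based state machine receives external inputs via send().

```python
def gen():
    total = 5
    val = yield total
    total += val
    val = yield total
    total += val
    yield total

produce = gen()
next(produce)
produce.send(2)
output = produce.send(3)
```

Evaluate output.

Step 1: next() -> yield total=5.
Step 2: send(2) -> val=2, total = 5+2 = 7, yield 7.
Step 3: send(3) -> val=3, total = 7+3 = 10, yield 10.
Therefore output = 10.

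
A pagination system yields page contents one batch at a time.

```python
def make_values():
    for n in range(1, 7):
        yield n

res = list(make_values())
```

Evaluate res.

Step 1: The generator yields each value from range(1, 7).
Step 2: list() consumes all yields: [1, 2, 3, 4, 5, 6].
Therefore res = [1, 2, 3, 4, 5, 6].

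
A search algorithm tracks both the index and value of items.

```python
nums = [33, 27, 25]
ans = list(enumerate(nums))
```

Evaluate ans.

Step 1: enumerate pairs each element with its index:
  (0, 33)
  (1, 27)
  (2, 25)
Therefore ans = [(0, 33), (1, 27), (2, 25)].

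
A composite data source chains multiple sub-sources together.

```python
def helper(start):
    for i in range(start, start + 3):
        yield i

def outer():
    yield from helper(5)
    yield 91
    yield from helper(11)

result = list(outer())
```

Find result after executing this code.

Step 1: outer() delegates to helper(5):
  yield 5
  yield 6
  yield 7
Step 2: yield 91
Step 3: Delegates to helper(11):
  yield 11
  yield 12
  yield 13
Therefore result = [5, 6, 7, 91, 11, 12, 13].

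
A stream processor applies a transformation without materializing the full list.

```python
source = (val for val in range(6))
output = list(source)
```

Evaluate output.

Step 1: Generator expression iterates range(6): [0, 1, 2, 3, 4, 5].
Step 2: list() collects all values.
Therefore output = [0, 1, 2, 3, 4, 5].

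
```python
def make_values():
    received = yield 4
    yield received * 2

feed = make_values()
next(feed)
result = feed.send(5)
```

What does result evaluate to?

Step 1: next(feed) advances to first yield, producing 4.
Step 2: send(5) resumes, received = 5.
Step 3: yield received * 2 = 5 * 2 = 10.
Therefore result = 10.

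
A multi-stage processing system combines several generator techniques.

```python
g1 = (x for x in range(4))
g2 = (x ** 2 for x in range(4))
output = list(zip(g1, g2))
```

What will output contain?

Step 1: g1 produces [0, 1, 2, 3].
Step 2: g2 produces [0, 1, 4, 9].
Step 3: zip pairs them: [(0, 0), (1, 1), (2, 4), (3, 9)].
Therefore output = [(0, 0), (1, 1), (2, 4), (3, 9)].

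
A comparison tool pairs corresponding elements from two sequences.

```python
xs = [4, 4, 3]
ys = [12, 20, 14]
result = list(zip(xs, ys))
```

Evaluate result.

Step 1: zip pairs elements at same index:
  Index 0: (4, 12)
  Index 1: (4, 20)
  Index 2: (3, 14)
Therefore result = [(4, 12), (4, 20), (3, 14)].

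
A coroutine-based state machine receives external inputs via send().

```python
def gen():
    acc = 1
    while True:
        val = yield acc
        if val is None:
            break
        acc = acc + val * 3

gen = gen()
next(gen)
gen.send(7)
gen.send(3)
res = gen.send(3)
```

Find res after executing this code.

Step 1: next() -> yield acc=1.
Step 2: send(7) -> val=7, acc = 1 + 7*3 = 22, yield 22.
Step 3: send(3) -> val=3, acc = 22 + 3*3 = 31, yield 31.
Step 4: send(3) -> val=3, acc = 31 + 3*3 = 40, yield 40.
Therefore res = 40.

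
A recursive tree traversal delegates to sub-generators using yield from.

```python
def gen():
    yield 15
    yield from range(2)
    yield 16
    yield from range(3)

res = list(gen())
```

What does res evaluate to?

Step 1: Trace yields in order:
  yield 15
  yield 0
  yield 1
  yield 16
  yield 0
  yield 1
  yield 2
Therefore res = [15, 0, 1, 16, 0, 1, 2].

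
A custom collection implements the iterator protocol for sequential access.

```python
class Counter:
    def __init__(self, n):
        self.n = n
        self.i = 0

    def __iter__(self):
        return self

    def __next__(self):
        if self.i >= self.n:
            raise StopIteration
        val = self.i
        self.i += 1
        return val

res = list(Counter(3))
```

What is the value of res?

Step 1: Counter(3) creates an iterator counting 0 to 2.
Step 2: list() consumes all values: [0, 1, 2].
Therefore res = [0, 1, 2].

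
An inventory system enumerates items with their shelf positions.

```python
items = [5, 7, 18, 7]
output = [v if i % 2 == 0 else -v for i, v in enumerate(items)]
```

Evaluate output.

Step 1: For each (i, v), keep v if i is even, negate if odd:
  i=0 (even): keep 5
  i=1 (odd): negate to -7
  i=2 (even): keep 18
  i=3 (odd): negate to -7
Therefore output = [5, -7, 18, -7].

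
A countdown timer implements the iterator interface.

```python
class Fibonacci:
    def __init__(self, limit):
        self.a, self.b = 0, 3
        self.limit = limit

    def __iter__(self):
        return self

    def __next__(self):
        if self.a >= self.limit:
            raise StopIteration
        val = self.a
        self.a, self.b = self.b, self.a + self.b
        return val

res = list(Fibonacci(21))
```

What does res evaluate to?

Step 1: Fibonacci-like sequence (a=0, b=3) until >= 21:
  Yield 0, then a,b = 3,3
  Yield 3, then a,b = 3,6
  Yield 3, then a,b = 6,9
  Yield 6, then a,b = 9,15
  Yield 9, then a,b = 15,24
  Yield 15, then a,b = 24,39
Step 2: 24 >= 21, stop.
Therefore res = [0, 3, 3, 6, 9, 15].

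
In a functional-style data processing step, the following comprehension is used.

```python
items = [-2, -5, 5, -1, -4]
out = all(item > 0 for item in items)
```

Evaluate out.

Step 1: Check item > 0 for each element in [-2, -5, 5, -1, -4]:
  -2 > 0: False
  -5 > 0: False
  5 > 0: True
  -1 > 0: False
  -4 > 0: False
Step 2: all() returns False.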